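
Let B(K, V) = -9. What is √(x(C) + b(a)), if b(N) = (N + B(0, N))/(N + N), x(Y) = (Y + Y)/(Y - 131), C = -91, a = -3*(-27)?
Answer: √15577/111 ≈ 1.1244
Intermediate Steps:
a = 81
x(Y) = 2*Y/(-131 + Y) (x(Y) = (2*Y)/(-131 + Y) = 2*Y/(-131 + Y))
b(N) = (-9 + N)/(2*N) (b(N) = (N - 9)/(N + N) = (-9 + N)/((2*N)) = (-9 + N)*(1/(2*N)) = (-9 + N)/(2*N))
√(x(C) + b(a)) = √(2*(-91)/(-131 - 91) + (½)*(-9 + 81)/81) = √(2*(-91)/(-222) + (½)*(1/81)*72) = √(2*(-91)*(-1/222) + 4/9) = √(91/111 + 4/9) = √(421/333) = √15577/111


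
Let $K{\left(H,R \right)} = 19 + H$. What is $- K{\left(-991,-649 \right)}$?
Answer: $972$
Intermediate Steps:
$- K{\left(-991,-649 \right)} = - (19 - 991) = \left(-1\right) \left(-972\right) = 972$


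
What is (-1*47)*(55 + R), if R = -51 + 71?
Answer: -3525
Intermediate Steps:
R = 20
(-1*47)*(55 + R) = (-1*47)*(55 + 20) = -47*75 = -3525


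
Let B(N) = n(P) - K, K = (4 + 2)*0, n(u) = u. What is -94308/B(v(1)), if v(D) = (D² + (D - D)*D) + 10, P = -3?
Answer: 31436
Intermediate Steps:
v(D) = 10 + D² (v(D) = (D² + 0*D) + 10 = (D² + 0) + 10 = D² + 10 = 10 + D²)
K = 0 (K = 6*0 = 0)
B(N) = -3 (B(N) = -3 - 1*0 = -3 + 0 = -3)
-94308/B(v(1)) = -94308/(-3) = -94308*(-⅓) = 31436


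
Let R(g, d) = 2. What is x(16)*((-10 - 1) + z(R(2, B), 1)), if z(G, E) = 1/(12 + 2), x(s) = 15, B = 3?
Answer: -2295/14 ≈ -163.93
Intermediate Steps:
z(G, E) = 1/14
x(16)*((-10 - 1) + z(R(2, B), 1)) = 15*((-10 - 1) + 1/14) = 15*(-11 + 1/14) = 15*(-153/14) = -2295/14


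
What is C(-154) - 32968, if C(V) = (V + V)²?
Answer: 61896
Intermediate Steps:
C(V) = 4*V² (C(V) = (2*V)² = 4*V²)
C(-154) - 32968 = 4*(-154)² - 32968 = 4*23716 - 32968 = 94864 - 32968 = 61896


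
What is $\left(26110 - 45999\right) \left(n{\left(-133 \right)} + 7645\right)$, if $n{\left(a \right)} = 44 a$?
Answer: $-35660977$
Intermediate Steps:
$\left(26110 - 45999\right) \left(n{\left(-133 \right)} + 7645\right) = \left(26110 - 45999\right) \left(44 \left(-133\right) + 7645\right) = - 19889 \left(-5852 + 7645\right) = \left(-19889\right) 1793 = -35660977$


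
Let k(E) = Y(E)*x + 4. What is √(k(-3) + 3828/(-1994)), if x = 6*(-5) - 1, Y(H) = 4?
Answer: 3*I*√13465482/997 ≈ 11.042*I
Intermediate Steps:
x = -31 (x = -30 - 1 = -31)
k(E) = -120 (k(E) = 4*(-31) + 4 = -124 + 4 = -120)
√(k(-3) + 3828/(-1994)) = √(-120 + 3828/(-1994)) = √(-120 + 3828*(-1/1994)) = √(-120 - 1914/997) = √(-121554/997) = 3*I*√13465482/997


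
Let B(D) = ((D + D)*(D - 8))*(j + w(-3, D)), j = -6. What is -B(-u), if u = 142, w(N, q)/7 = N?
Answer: 1150200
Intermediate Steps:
w(N, q) = 7*N
B(D) = -54*D*(-8 + D) (B(D) = ((D + D)*(D - 8))*(-6 + 7*(-3)) = ((2*D)*(-8 + D))*(-6 - 21) = (2*D*(-8 + D))*(-27) = -54*D*(-8 + D))
-B(-u) = -54*(-1*142)*(8 - (-1)*142) = -54*(-142)*(8 - 1*(-142)) = -54*(-142)*(8 + 142) = -54*(-142)*150 = -1*(-1150200) = 1150200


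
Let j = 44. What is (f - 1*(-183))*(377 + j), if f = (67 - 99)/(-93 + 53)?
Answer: 386899/5 ≈ 77380.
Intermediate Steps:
f = ⅘ (f = -32/(-40) = -32*(-1/40) = ⅘ ≈ 0.80000)
(f - 1*(-183))*(377 + j) = (⅘ - 1*(-183))*(377 + 44) = (⅘ + 183)*421 = (919/5)*421 = 386899/5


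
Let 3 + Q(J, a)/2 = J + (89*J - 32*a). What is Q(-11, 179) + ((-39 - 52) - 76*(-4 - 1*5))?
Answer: -12849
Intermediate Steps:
Q(J, a) = -6 - 64*a + 180*J (Q(J, a) = -6 + 2*(J + (89*J - 32*a)) = -6 + 2*(J + (-32*a + 89*J)) = -6 + 2*(-32*a + 90*J) = -6 + (-64*a + 180*J) = -6 - 64*a + 180*J)
Q(-11, 179) + ((-39 - 52) - 76*(-4 - 1*5)) = (-6 - 64*179 + 180*(-11)) + ((-39 - 52) - 76*(-4 - 1*5)) = (-6 - 11456 - 1980) + (-91 - 76*(-4 - 5)) = -13442 + (-91 - 76*(-9)) = -13442 + (-91 + 684) = -13442 + 593 = -12849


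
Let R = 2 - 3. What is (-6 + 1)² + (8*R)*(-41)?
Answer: 353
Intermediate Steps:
R = -1
(-6 + 1)² + (8*R)*(-41) = (-6 + 1)² + (8*(-1))*(-41) = (-5)² - 8*(-41) = 25 + 328 = 353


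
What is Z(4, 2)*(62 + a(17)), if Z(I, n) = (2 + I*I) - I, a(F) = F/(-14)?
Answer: 851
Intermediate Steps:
a(F) = -F/14 (a(F) = F*(-1/14) = -F/14)
Z(I, n) = 2 + I**2 - I (Z(I, n) = (2 + I**2) - I = 2 + I**2 - I)
Z(4, 2)*(62 + a(17)) = (2 + 4**2 - 1*4)*(62 - 1/14*17) = (2 + 16 - 4)*(62 - 17/14) = 14*(851/14) = 851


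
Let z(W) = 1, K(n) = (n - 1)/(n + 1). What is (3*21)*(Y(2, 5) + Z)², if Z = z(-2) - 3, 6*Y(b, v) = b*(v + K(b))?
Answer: 28/9 ≈ 3.1111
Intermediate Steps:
K(n) = (-1 + n)/(1 + n)
Y(b, v) = b*(v + (-1 + b)/(1 + b))/6 (Y(b, v) = (b*(v + (-1 + b)/(1 + b)))/6 = b*(v + (-1 + b)/(1 + b))/6)
Z = -2 (Z = 1 - 3 = -2)
(3*21)*(Y(2, 5) + Z)² = (3*21)*((⅙)*2*(-1 + 2 + 5*(1 + 2))/(1 + 2) - 2)² = 63*((⅙)*2*(-1 + 2 + 5*3)/3 - 2)² = 63*((⅙)*2*(⅓)*(-1 + 2 + 15) - 2)² = 63*((⅙)*2*(⅓)*16 - 2)² = 63*(16/9 - 2)² = 63*(-2/9)² = 63*(4/81) = 28/9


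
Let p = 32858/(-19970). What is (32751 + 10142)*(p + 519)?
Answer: 221576058898/9985 ≈ 2.2191e+7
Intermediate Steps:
p = -16429/9985 (p = 32858*(-1/19970) = -16429/9985 ≈ -1.6454)
(32751 + 10142)*(p + 519) = (32751 + 10142)*(-16429/9985 + 519) = 42893*(5165786/9985) = 221576058898/9985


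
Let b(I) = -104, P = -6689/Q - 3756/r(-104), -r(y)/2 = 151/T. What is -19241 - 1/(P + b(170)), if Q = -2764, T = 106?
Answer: -9771121562899/507828135 ≈ -19241.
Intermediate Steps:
r(y) = -151/53 (r(y) = -302/106 = -2*151/106 = -151/53)
P = 551233991/417364 (P = -6689/(-2764) - 3756/(-151/53) = -6689*(-1/2764) - 3756*(-53/151) = 6689/2764 + 199068/151 = 551233991/417364 ≈ 1320.8)
-19241 - 1/(P + b(170)) = -19241 - 1/(551233991/417364 - 104) = -19241 - 1/507828135/417364 = -19241 - 1*417364/507828135 = -19241 - 417364/507828135 = -9771121562899/507828135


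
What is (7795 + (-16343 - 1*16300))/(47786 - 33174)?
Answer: -6212/3653 ≈ -1.7005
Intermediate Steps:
(7795 + (-16343 - 1*16300))/(47786 - 33174) = (7795 + (-16343 - 16300))/14612 = (7795 - 32643)*(1/14612) = -24848*1/14612 = -6212/3653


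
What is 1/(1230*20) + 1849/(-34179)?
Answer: -15150407/280267800 ≈ -0.054057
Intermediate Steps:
1/(1230*20) + 1849/(-34179) = (1/1230)*(1/20) + 1849*(-1/34179) = 1/24600 - 1849/34179 = -15150407/280267800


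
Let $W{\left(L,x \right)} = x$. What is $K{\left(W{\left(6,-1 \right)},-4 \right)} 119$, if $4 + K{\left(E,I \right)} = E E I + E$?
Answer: $-1071$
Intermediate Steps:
$K{\left(E,I \right)} = -4 + E + I E^{2}$ ($K{\left(E,I \right)} = -4 + \left(E E I + E\right) = -4 + \left(E^{2} I + E\right) = -4 + \left(I E^{2} + E\right) = -4 + \left(E + I E^{2}\right) = -4 + E + I E^{2}$)
$K{\left(W{\left(6,-1 \right)},-4 \right)} 119 = \left(-4 - 1 - 4 \left(-1\right)^{2}\right) 119 = \left(-4 - 1 - 4\right) 119 = \left(-9\right) 119 = -1071$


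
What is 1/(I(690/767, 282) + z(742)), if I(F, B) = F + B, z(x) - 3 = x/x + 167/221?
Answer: 13039/3750737 ≈ 0.0034764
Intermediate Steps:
z(x) = 1051/221 (z(x) = 3 + (x/x + 167/221) = 3 + (1 + 167*(1/221)) = 3 + (1 + 167/221) = 3 + 388/221 = 1051/221)
I(F, B) = B + F
1/(I(690/767, 282) + z(742)) = 1/((282 + 690/767) + 1051/221) = 1/(216984/767 + 1051/221) = 1/(3750737/13039) = 13039/3750737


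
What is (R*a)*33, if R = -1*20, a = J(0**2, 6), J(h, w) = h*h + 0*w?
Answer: 0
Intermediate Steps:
J(h, w) = h**2 (J(h, w) = h**2 + 0 = h**2)
a = 0 (a = (0**2)**2 = 0**2 = 0)
R = -20
(R*a)*33 = -20*0*33 = 0*33 = 0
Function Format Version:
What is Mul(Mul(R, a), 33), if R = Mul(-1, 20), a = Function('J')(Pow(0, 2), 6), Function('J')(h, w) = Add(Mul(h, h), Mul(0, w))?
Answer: 0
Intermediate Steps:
Function('J')(h, w) = Pow(h, 2) (Function('J')(h, w) = Add(Pow(h, 2), 0) = Pow(h, 2))
a = 0 (a = Pow(Pow(0, 2), 2) = Pow(0, 2) = 0)
R = -20
Mul(Mul(R, a), 33) = Mul(Mul(-20, 0), 33) = Mul(0, 33) = 0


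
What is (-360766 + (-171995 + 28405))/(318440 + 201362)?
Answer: -252178/259901 ≈ -0.97028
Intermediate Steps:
(-360766 + (-171995 + 28405))/(318440 + 201362) = (-360766 - 143590)/519802 = -504356*1/519802 = -252178/259901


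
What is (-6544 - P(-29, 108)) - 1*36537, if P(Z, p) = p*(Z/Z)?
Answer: -43189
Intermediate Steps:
P(Z, p) = p (P(Z, p) = p*1 = p)
(-6544 - P(-29, 108)) - 1*36537 = (-6544 - 1*108) - 1*36537 = (-6544 - 108) - 36537 = -6652 - 36537 = -43189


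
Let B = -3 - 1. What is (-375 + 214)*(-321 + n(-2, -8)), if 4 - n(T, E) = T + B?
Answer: 50071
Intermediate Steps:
B = -4
n(T, E) = 8 - T (n(T, E) = 4 - (T - 4) = 4 - (-4 + T) = 4 + (4 - T) = 8 - T)
(-375 + 214)*(-321 + n(-2, -8)) = (-375 + 214)*(-321 + (8 - 1*(-2))) = -161*(-321 + (8 + 2)) = -161*(-321 + 10) = -161*(-311) = 50071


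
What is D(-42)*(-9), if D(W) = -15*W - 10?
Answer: -5580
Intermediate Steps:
D(W) = -10 - 15*W
D(-42)*(-9) = (-10 - 15*(-42))*(-9) = (-10 + 630)*(-9) = 620*(-9) = -5580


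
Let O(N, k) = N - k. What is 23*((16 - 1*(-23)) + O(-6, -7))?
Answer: 920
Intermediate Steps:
23*((16 - 1*(-23)) + O(-6, -7)) = 23*((16 - 1*(-23)) + (-6 - 1*(-7))) = 23*((16 + 23) + (-6 + 7)) = 23*(39 + 1) = 23*40 = 920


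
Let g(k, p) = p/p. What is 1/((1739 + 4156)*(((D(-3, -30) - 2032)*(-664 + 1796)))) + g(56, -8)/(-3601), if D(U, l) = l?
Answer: -13760018281/49549812862680 ≈ -0.00027770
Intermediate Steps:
g(k, p) = 1
1/((1739 + 4156)*(((D(-3, -30) - 2032)*(-664 + 1796)))) + g(56, -8)/(-3601) = 1/((1739 + 4156)*(((-30 - 2032)*(-664 + 1796)))) + 1/(-3601) = 1/(5895*((-2062*1132))) + 1*(-1/3601) = (1/5895)/(-2334184) - 1/3601 = (1/5895)*(-1/2334184) - 1/3601 = -1/13760014680 - 1/3601 = -13760018281/49549812862680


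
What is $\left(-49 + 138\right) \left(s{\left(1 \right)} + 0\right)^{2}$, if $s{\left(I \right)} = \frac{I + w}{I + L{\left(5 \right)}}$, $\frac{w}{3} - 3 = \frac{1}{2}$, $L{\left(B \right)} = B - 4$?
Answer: $\frac{47081}{16} \approx 2942.6$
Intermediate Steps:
$L{\left(B \right)} = -4 + B$
$w = \frac{21}{2}$ ($w = 9 + \frac{3}{2} = \frac{21}{2} \approx 10.5$)
$s{\left(I \right)} = \frac{\frac{21}{2} + I}{1 + I}$ ($s{\left(I \right)} = \frac{I + \frac{21}{2}}{I + \left(-4 + 5\right)} = \frac{\frac{21}{2} + I}{I + 1} = \frac{\frac{21}{2} + I}{1 + I}$)
$\left(-49 + 138\right) \left(s{\left(1 \right)} + 0\right)^{2} = \left(-49 + 138\right) \left(\frac{\frac{21}{2} + 1}{1 + 1} + 0\right)^{2} = 89 \left(\frac{1}{2} \cdot \frac{23}{2} + 0\right)^{2} = 89 \left(\frac{23}{4} + 0\right)^{2} = 89 \left(\frac{23}{4}\right)^{2} = 89 \cdot \frac{529}{16} = \frac{47081}{16}$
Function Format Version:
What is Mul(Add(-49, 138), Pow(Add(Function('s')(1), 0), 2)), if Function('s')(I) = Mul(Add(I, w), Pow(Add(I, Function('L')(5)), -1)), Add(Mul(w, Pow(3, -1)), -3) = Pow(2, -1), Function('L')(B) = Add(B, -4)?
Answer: Rational(47081, 16) ≈ 2942.6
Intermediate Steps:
Function('L')(B) = Add(-4, B)
w = Rational(21, 2) (w = Add(9, Mul(3, Pow(2, -1))) = Add(9, Mul(3, Rational(1, 2))) = Add(9, Rational(3, 2)) = Rational(21, 2) ≈ 10.500)
Function('s')(I) = Mul(Pow(Add(1, I), -1), Add(Rational(21, 2), I)) (Function('s')(I) = Mul(Add(I, Rational(21, 2)), Pow(Add(I, Add(-4, 5)), -1)) = Mul(Add(Rational(21, 2), I), Pow(Add(I, 1), -1)) = Mul(Add(Rational(21, 2), I), Pow(Add(1, I), -1)) = Mul(Pow(Add(1, I), -1), Add(Rational(21, 2), I)))
Mul(Add(-49, 138), Pow(Add(Function('s')(1), 0), 2)) = Mul(Add(-49, 138), Pow(Add(Mul(Pow(Add(1, 1), -1), Add(Rational(21, 2), 1)), 0), 2)) = Mul(89, Pow(Add(Mul(Pow(2, -1), Rational(23, 2)), 0), 2)) = Mul(89, Pow(Add(Mul(Rational(1, 2), Rational(23, 2)), 0), 2)) = Mul(89, Pow(Add(Rational(23, 4), 0), 2)) = Mul(89, Pow(Rational(23, 4), 2)) = Mul(89, Rational(529, 16)) = Rational(47081, 16)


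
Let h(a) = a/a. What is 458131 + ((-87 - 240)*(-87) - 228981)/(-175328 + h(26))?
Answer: 80322934369/175327 ≈ 4.5813e+5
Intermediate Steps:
h(a) = 1
458131 + ((-87 - 240)*(-87) - 228981)/(-175328 + h(26)) = 458131 + ((-87 - 240)*(-87) - 228981)/(-175328 + 1) = 458131 + (-327*(-87) - 228981)/(-175327) = 458131 + (28449 - 228981)*(-1/175327) = 458131 - 200532*(-1/175327) = 458131 + 200532/175327 = 80322934369/175327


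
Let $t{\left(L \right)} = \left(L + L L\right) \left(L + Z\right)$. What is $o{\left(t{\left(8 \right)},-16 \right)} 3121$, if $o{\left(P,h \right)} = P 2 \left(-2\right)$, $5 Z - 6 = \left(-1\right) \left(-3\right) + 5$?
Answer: $- \frac{48537792}{5} \approx -9.7076 \cdot 10^{6}$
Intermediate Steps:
$Z = \frac{14}{5}$ ($Z = \frac{6}{5} + \frac{\left(-1\right) \left(-3\right) + 5}{5} = \frac{6}{5} + \frac{3 + 5}{5} = \frac{6}{5} + \frac{1}{5} \cdot 8 = \frac{6}{5} + \frac{8}{5} = \frac{14}{5} \approx 2.8$)
$t{\left(L \right)} = \left(\frac{14}{5} + L\right) \left(L + L^{2}\right)$ ($t{\left(L \right)} = \left(L + L L\right) \left(L + \frac{14}{5}\right) = \left(L + L^{2}\right) \left(\frac{14}{5} + L\right) = \left(\frac{14}{5} + L\right) \left(L + L^{2}\right)$)
$o{\left(P,h \right)} = - 4 P$ ($o{\left(P,h \right)} = 2 P \left(-2\right) = - 4 P$)
$o{\left(t{\left(8 \right)},-16 \right)} 3121 = - 4 \cdot \frac{1}{5} \cdot 8 \left(14 + 5 \cdot 8^{2} + 19 \cdot 8\right) 3121 = - 4 \cdot \frac{1}{5} \cdot 8 \left(14 + 5 \cdot 64 + 152\right) 3121 = - 4 \cdot \frac{1}{5} \cdot 8 \left(14 + 320 + 152\right) 3121 = - 4 \cdot \frac{1}{5} \cdot 8 \cdot 486 \cdot 3121 = \left(-4\right) \frac{3888}{5} \cdot 3121 = \left(- \frac{15552}{5}\right) 3121 = - \frac{48537792}{5}$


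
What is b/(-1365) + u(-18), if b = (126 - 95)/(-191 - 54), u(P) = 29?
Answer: 9698356/334425 ≈ 29.000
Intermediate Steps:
b = -31/245 (b = 31/(-245) = 31*(-1/245) = -31/245 ≈ -0.12653)
b/(-1365) + u(-18) = -31/245/(-1365) + 29 = -1/1365*(-31/245) + 29 = 31/334425 + 29 = 9698356/334425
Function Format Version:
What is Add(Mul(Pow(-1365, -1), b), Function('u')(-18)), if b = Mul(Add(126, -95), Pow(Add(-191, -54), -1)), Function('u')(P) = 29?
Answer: Rational(9698356, 334425) ≈ 29.000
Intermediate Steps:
b = Rational(-31, 245) (b = Mul(31, Pow(-245, -1)) = Mul(31, Rational(-1, 245)) = Rational(-31, 245) ≈ -0.12653)
Add(Mul(Pow(-1365, -1), b), Function('u')(-18)) = Add(Mul(Pow(-1365, -1), Rational(-31, 245)), 29) = Add(Mul(Rational(-1, 1365), Rational(-31, 245)), 29) = Add(Rational(31, 334425), 29) = Rational(9698356, 334425)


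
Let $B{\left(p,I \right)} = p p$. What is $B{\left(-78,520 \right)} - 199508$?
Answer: $-193424$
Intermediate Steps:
$B{\left(p,I \right)} = p^{2}$
$B{\left(-78,520 \right)} - 199508 = \left(-78\right)^{2} - 199508 = 6084 - 199508 = -193424$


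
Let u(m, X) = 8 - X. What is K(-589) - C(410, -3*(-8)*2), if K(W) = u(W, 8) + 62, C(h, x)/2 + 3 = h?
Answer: -752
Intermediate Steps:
C(h, x) = -6 + 2*h
K(W) = 62 (K(W) = (8 - 1*8) + 62 = (8 - 8) + 62 = 0 + 62 = 62)
K(-589) - C(410, -3*(-8)*2) = 62 - (-6 + 2*410) = 62 - (-6 + 820) = 62 - 1*814 = 62 - 814 = -752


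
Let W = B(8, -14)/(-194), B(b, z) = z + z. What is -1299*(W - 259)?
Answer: 32616591/97 ≈ 3.3625e+5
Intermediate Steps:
B(b, z) = 2*z
W = 14/97 (W = (2*(-14))/(-194) = -28*(-1/194) = 14/97 ≈ 0.14433)
-1299*(W - 259) = -1299*(14/97 - 259) = -1299*(-25109/97) = 32616591/97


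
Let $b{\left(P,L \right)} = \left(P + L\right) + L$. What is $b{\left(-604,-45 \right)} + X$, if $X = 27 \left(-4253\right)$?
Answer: $-115525$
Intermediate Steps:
$X = -114831$
$b{\left(P,L \right)} = P + 2 L$ ($b{\left(P,L \right)} = \left(L + P\right) + L = P + 2 L$)
$b{\left(-604,-45 \right)} + X = \left(-604 + 2 \left(-45\right)\right) - 114831 = \left(-604 - 90\right) - 114831 = -694 - 114831 = -115525$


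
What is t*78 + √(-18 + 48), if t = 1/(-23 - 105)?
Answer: -39/64 + √30 ≈ 4.8679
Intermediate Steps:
t = -1/128 (t = 1/(-128) = -1/128 ≈ -0.0078125)
t*78 + √(-18 + 48) = -1/128*78 + √(-18 + 48) = -39/64 + √30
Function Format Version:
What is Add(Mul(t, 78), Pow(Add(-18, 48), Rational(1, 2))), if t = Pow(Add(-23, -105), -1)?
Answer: Add(Rational(-39, 64), Pow(30, Rational(1, 2))) ≈ 4.8679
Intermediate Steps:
t = Rational(-1, 128) (t = Pow(-128, -1) = Rational(-1, 128) ≈ -0.0078125)
Add(Mul(t, 78), Pow(Add(-18, 48), Rational(1, 2))) = Add(Mul(Rational(-1, 128), 78), Pow(Add(-18, 48), Rational(1, 2))) = Add(Rational(-39, 64), Pow(30, Rational(1, 2)))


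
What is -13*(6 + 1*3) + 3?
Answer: -114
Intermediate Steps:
-13*(6 + 1*3) + 3 = -13*(6 + 3) + 3 = -13*9 + 3 = -117 + 3 = -114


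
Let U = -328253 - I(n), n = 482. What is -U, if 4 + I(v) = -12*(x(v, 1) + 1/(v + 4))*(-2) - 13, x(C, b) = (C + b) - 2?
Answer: 27522184/81 ≈ 3.3978e+5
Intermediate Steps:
x(C, b) = -2 + C + b
I(v) = -41 + 24*v + 24/(4 + v) (I(v) = -4 + (-12*((-2 + v + 1) + 1/(v + 4))*(-2) - 13) = -4 + (-12*((-1 + v) + 1/(4 + v))*(-2) - 13) = -4 + (-12*(-1 + v + 1/(4 + v))*(-2) - 13) = -4 + (-12*(2 - 2*v - 2/(4 + v)) - 13) = -4 + ((-24 + 24*v + 24/(4 + v)) - 13) = -4 + (-37 + 24*v + 24/(4 + v)) = -41 + 24*v + 24/(4 + v))
U = -27522184/81 (U = -328253 - (-140 + 24*482² + 55*482)/(4 + 482) = -328253 - (-140 + 24*232324 + 26510)/486 = -328253 - (-140 + 5575776 + 26510)/486 = -328253 - 5602146/486 = -328253 - 1*933691/81 = -328253 - 933691/81 = -27522184/81 ≈ -3.3978e+5)
-U = -1*(-27522184/81) = 27522184/81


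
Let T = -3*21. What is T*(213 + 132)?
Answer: -21735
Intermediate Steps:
T = -63
T*(213 + 132) = -63*(213 + 132) = -63*345 = -21735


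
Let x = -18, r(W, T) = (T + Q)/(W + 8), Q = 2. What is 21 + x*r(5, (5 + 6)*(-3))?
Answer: 831/13 ≈ 63.923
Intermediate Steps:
r(W, T) = (2 + T)/(8 + W) (r(W, T) = (T + 2)/(W + 8) = (2 + T)/(8 + W))
21 + x*r(5, (5 + 6)*(-3)) = 21 - 18*(2 + (5 + 6)*(-3))/(8 + 5) = 21 - 18*(2 + 11*(-3))/13 = 21 - 18*(2 - 33)/13 = 21 - 18*(-31)/13 = 21 - 18*(-31/13) = 21 + 558/13 = 831/13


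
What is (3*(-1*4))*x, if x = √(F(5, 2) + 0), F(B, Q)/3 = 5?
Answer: -12*√15 ≈ -46.476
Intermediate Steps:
F(B, Q) = 15 (F(B, Q) = 3*5 = 15)
x = √15 (x = √(15 + 0) = √15 ≈ 3.8730)
(3*(-1*4))*x = (3*(-1*4))*√15 = (3*(-4))*√15 = -12*√15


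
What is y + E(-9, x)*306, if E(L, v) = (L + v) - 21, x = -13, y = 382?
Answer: -12776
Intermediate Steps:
E(L, v) = -21 + L + v
y + E(-9, x)*306 = 382 + (-21 - 9 - 13)*306 = 382 - 43*306 = 382 - 13158 = -12776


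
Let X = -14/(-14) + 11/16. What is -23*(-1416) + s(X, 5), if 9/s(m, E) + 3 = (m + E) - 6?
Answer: 1204872/37 ≈ 32564.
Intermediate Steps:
X = 27/16 (X = -14*(-1/14) + 11*(1/16) = 1 + 11/16 = 27/16 ≈ 1.6875)
s(m, E) = 9/(-9 + E + m) (s(m, E) = 9/(-3 + ((m + E) - 6)) = 9/(-3 + ((E + m) - 6)) = 9/(-3 + (-6 + E + m)) = 9/(-9 + E + m))
-23*(-1416) + s(X, 5) = -23*(-1416) + 9/(-9 + 5 + 27/16) = 32568 + 9/(-37/16) = 32568 + 9*(-16/37) = 32568 - 144/37 = 1204872/37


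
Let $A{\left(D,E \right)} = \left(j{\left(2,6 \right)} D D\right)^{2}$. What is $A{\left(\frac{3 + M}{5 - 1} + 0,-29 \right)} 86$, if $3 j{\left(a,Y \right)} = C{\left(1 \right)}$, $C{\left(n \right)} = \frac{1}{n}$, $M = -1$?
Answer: $\frac{43}{72} \approx 0.59722$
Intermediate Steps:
$j{\left(a,Y \right)} = \frac{1}{3}$ ($j{\left(a,Y \right)} = \frac{1}{3 \cdot 1} = \frac{1}{3} \cdot 1 = \frac{1}{3}$)
$A{\left(D,E \right)} = \frac{D^{4}}{9}$ ($A{\left(D,E \right)} = \left(\frac{D}{3} D\right)^{2} = \left(\frac{D^{2}}{3}\right)^{2} = \frac{D^{4}}{9}$)
$A{\left(\frac{3 + M}{5 - 1} + 0,-29 \right)} 86 = \frac{\left(\frac{3 - 1}{5 - 1} + 0\right)^{4}}{9} \cdot 86 = \frac{\left(\frac{2}{4} + 0\right)^{4}}{9} \cdot 86 = \frac{\left(2 \cdot \frac{1}{4} + 0\right)^{4}}{9} \cdot 86 = \frac{\left(\frac{1}{2} + 0\right)^{4}}{9} \cdot 86 = \frac{1}{9 \cdot 16} \cdot 86 = \frac{1}{9} \cdot \frac{1}{16} \cdot 86 = \frac{1}{144} \cdot 86 = \frac{43}{72}$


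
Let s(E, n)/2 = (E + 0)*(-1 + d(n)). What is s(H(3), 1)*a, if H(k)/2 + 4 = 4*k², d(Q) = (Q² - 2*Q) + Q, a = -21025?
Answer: 2691200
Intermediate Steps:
d(Q) = Q² - Q
H(k) = -8 + 8*k² (H(k) = -8 + 2*(4*k²) = -8 + 8*k²)
s(E, n) = 2*E*(-1 + n*(-1 + n)) (s(E, n) = 2*((E + 0)*(-1 + n*(-1 + n))) = 2*(E*(-1 + n*(-1 + n))) = 2*E*(-1 + n*(-1 + n)))
s(H(3), 1)*a = (2*(-8 + 8*3²)*(-1 + 1*(-1 + 1)))*(-21025) = (2*(-8 + 8*9)*(-1 + 1*0))*(-21025) = (2*(-8 + 72)*(-1 + 0))*(-21025) = (2*64*(-1))*(-21025) = -128*(-21025) = 2691200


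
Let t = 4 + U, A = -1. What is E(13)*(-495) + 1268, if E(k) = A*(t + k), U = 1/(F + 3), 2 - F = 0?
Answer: 9782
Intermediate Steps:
F = 2 (F = 2 - 1*0 = 2 + 0 = 2)
U = 1/5 (U = 1/(2 + 3) = 1/5 ≈ 0.20000)
t = 21/5 (t = 4 + 1/5 = 21/5 ≈ 4.2000)
E(k) = -21/5 - k (E(k) = -(21/5 + k) = -21/5 - k)
E(13)*(-495) + 1268 = (-21/5 - 1*13)*(-495) + 1268 = (-21/5 - 13)*(-495) + 1268 = -86/5*(-495) + 1268 = 8514 + 1268 = 9782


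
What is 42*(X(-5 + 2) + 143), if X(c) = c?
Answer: 5880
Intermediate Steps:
42*(X(-5 + 2) + 143) = 42*((-5 + 2) + 143) = 42*(-3 + 143) = 42*140 = 5880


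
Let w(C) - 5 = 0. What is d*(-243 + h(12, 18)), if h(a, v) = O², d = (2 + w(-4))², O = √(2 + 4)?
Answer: -11613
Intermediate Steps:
w(C) = 5 (w(C) = 5 + 0 = 5)
O = √6 ≈ 2.4495
d = 49 (d = (2 + 5)² = 7² = 49)
h(a, v) = 6 (h(a, v) = (√6)² = 6)
d*(-243 + h(12, 18)) = 49*(-243 + 6) = 49*(-237) = -11613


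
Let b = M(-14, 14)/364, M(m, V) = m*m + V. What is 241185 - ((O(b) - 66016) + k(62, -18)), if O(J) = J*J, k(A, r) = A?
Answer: 207625739/676 ≈ 3.0714e+5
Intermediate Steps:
M(m, V) = V + m² (M(m, V) = m² + V = V + m²)
b = 15/26 (b = (14 + (-14)²)/364 = (14 + 196)*(1/364) = 210*(1/364) = 15/26 ≈ 0.57692)
O(J) = J²
241185 - ((O(b) - 66016) + k(62, -18)) = 241185 - (((15/26)² - 66016) + 62) = 241185 - ((225/676 - 66016) + 62) = 241185 - (-44626591/676 + 62) = 241185 - 1*(-44584679/676) = 241185 + 44584679/676 = 207625739/676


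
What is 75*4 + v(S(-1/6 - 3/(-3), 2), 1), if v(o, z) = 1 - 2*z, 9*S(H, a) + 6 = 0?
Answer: 299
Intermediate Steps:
S(H, a) = -⅔ (S(H, a) = -⅔ + (⅑)*0 = -⅔ + 0 = -⅔)
75*4 + v(S(-1/6 - 3/(-3), 2), 1) = 75*4 + (1 - 2*1) = 300 + (1 - 2) = 300 - 1 = 299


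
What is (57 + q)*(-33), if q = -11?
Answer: -1518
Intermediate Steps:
(57 + q)*(-33) = (57 - 11)*(-33) = 46*(-33) = -1518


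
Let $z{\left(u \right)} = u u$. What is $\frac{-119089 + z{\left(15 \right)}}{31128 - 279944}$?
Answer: $\frac{7429}{15551} \approx 0.47772$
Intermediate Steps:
$z{\left(u \right)} = u^{2}$
$\frac{-119089 + z{\left(15 \right)}}{31128 - 279944} = \frac{-119089 + 15^{2}}{31128 - 279944} = \frac{-119089 + 225}{-248816} = \left(-118864\right) \left(- \frac{1}{248816}\right) = \frac{7429}{15551}$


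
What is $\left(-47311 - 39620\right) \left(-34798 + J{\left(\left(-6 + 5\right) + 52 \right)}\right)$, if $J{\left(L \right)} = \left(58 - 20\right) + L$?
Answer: $3017288079$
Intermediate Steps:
$J{\left(L \right)} = 38 + L$
$\left(-47311 - 39620\right) \left(-34798 + J{\left(\left(-6 + 5\right) + 52 \right)}\right) = \left(-47311 - 39620\right) \left(-34798 + \left(38 + \left(\left(-6 + 5\right) + 52\right)\right)\right) = - 86931 \left(-34798 + \left(38 + \left(-1 + 52\right)\right)\right) = - 86931 \left(-34798 + \left(38 + 51\right)\right) = - 86931 \left(-34798 + 89\right) = \left(-86931\right) \left(-34709\right) = 3017288079$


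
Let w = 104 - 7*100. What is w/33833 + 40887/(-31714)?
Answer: -1402231415/1072979762 ≈ -1.3069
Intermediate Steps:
w = -596 (w = 104 - 700 = -596)
w/33833 + 40887/(-31714) = -596/33833 + 40887/(-31714) = -596*1/33833 + 40887*(-1/31714) = -596/33833 - 40887/31714 = -1402231415/1072979762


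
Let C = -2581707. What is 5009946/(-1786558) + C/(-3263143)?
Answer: -5867900462886/2914897115897 ≈ -2.0131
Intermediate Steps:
5009946/(-1786558) + C/(-3263143) = 5009946/(-1786558) - 2581707/(-3263143) = 5009946*(-1/1786558) - 2581707*(-1/3263143) = -2504973/893279 + 2581707/3263143 = -5867900462886/2914897115897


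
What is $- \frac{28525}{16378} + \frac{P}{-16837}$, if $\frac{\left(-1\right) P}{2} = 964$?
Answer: $- \frac{448698641}{275756386} \approx -1.6272$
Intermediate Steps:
$P = -1928$ ($P = \left(-2\right) 964 = -1928$)
$- \frac{28525}{16378} + \frac{P}{-16837} = - \frac{28525}{16378} - \frac{1928}{-16837} = \left(-28525\right) \frac{1}{16378} - - \frac{1928}{16837} = - \frac{28525}{16378} + \frac{1928}{16837} = - \frac{448698641}{275756386}$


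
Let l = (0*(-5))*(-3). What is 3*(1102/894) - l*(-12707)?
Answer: 551/149 ≈ 3.6980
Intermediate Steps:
l = 0 (l = 0*(-3) = 0)
3*(1102/894) - l*(-12707) = 3*(1102/894) - 0*(-12707) = 3*(1102*(1/894)) - 1*0 = 3*(551/447) + 0 = 551/149 + 0 = 551/149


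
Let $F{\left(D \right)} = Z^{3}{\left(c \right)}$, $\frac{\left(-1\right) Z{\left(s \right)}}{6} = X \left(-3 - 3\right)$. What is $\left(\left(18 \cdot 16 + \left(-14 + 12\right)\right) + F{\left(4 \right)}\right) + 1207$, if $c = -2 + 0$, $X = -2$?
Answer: $-371755$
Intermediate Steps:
$c = -2$
$Z{\left(s \right)} = -72$ ($Z{\left(s \right)} = - 6 \left(- 2 \left(-3 - 3\right)\right) = - 6 \left(\left(-2\right) \left(-6\right)\right) = \left(-6\right) 12 = -72$)
$F{\left(D \right)} = -373248$ ($F{\left(D \right)} = \left(-72\right)^{3} = -373248$)
$\left(\left(18 \cdot 16 + \left(-14 + 12\right)\right) + F{\left(4 \right)}\right) + 1207 = \left(\left(18 \cdot 16 + \left(-14 + 12\right)\right) - 373248\right) + 1207 = \left(\left(288 - 2\right) - 373248\right) + 1207 = \left(286 - 373248\right) + 1207 = -372962 + 1207 = -371755$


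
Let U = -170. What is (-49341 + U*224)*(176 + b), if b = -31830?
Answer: 2767224334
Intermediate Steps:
(-49341 + U*224)*(176 + b) = (-49341 - 170*224)*(176 - 31830) = (-49341 - 38080)*(-31654) = -87421*(-31654) = 2767224334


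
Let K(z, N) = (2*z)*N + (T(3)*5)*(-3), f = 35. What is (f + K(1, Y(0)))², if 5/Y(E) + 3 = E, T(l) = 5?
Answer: 16900/9 ≈ 1877.8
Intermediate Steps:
Y(E) = 5/(-3 + E)
K(z, N) = -75 + 2*N*z (K(z, N) = (2*z)*N + (5*5)*(-3) = 2*N*z + 25*(-3) = 2*N*z - 75 = -75 + 2*N*z)
(f + K(1, Y(0)))² = (35 + (-75 + 2*(5/(-3 + 0))*1))² = (35 + (-75 + 2*(5/(-3))*1))² = (35 + (-75 + 2*(5*(-⅓))*1))² = (35 + (-75 + 2*(-5/3)*1))² = (35 + (-75 - 10/3))² = (35 - 235/3)² = (-130/3)² = 16900/9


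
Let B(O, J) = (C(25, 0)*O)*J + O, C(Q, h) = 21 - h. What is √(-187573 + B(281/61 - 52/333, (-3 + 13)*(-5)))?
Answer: I*√8813587252486/6771 ≈ 438.45*I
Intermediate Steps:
B(O, J) = O + 21*J*O (B(O, J) = ((21 - 1*0)*O)*J + O = ((21 + 0)*O)*J + O = (21*O)*J + O = 21*J*O + O = O + 21*J*O)
√(-187573 + B(281/61 - 52/333, (-3 + 13)*(-5))) = √(-187573 + (281/61 - 52/333)*(1 + 21*((-3 + 13)*(-5)))) = √(-187573 + (281*(1/61) - 52*1/333)*(1 + 21*(10*(-5)))) = √(-187573 + (281/61 - 52/333)*(1 + 21*(-50))) = √(-187573 + 90401*(1 - 1050)/20313) = √(-187573 + (90401/20313)*(-1049)) = √(-187573 - 94830649/20313) = √(-3905000998/20313) = I*√8813587252486/6771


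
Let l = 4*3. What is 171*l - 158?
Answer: 1894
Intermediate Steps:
l = 12
171*l - 158 = 171*12 - 158 = 2052 - 158 = 1894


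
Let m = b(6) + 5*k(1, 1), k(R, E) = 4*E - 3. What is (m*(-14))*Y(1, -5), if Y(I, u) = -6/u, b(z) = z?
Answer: -924/5 ≈ -184.80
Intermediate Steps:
k(R, E) = -3 + 4*E
m = 11 (m = 6 + 5*(-3 + 4*1) = 6 + 5*(-3 + 4) = 6 + 5*1 = 6 + 5 = 11)
(m*(-14))*Y(1, -5) = (11*(-14))*(-6/(-5)) = -(-924)*(-1)/5 = -154*6/5 = -924/5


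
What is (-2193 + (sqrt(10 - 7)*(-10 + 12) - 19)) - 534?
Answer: -2746 + 2*sqrt(3) ≈ -2742.5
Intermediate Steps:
(-2193 + (sqrt(10 - 7)*(-10 + 12) - 19)) - 534 = (-2193 + (sqrt(3)*2 - 19)) - 534 = (-2193 + (2*sqrt(3) - 19)) - 534 = (-2193 + (-19 + 2*sqrt(3))) - 534 = (-2212 + 2*sqrt(3)) - 534 = -2746 + 2*sqrt(3)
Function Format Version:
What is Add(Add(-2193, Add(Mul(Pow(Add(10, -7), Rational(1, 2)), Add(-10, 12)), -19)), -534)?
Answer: Add(-2746, Mul(2, Pow(3, Rational(1, 2)))) ≈ -2742.5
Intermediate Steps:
Add(Add(-2193, Add(Mul(Pow(Add(10, -7), Rational(1, 2)), Add(-10, 12)), -19)), -534) = Add(Add(-2193, Add(Mul(Pow(3, Rational(1, 2)), 2), -19)), -534) = Add(Add(-2193, Add(Mul(2, Pow(3, Rational(1, 2))), -19)), -534) = Add(Add(-2193, Add(-19, Mul(2, Pow(3, Rational(1, 2))))), -534) = Add(Add(-2212, Mul(2, Pow(3, Rational(1, 2)))), -534) = Add(-2746, Mul(2, Pow(3, Rational(1, 2))))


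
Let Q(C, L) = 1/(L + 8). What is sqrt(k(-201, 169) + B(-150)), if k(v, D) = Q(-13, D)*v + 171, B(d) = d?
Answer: 2*sqrt(17287)/59 ≈ 4.4569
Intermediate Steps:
Q(C, L) = 1/(8 + L)
k(v, D) = 171 + v/(8 + D) (k(v, D) = v/(8 + D) + 171 = 171 + v/(8 + D))
sqrt(k(-201, 169) + B(-150)) = sqrt((1368 - 201 + 171*169)/(8 + 169) - 150) = sqrt((1368 - 201 + 28899)/177 - 150) = sqrt((1/177)*30066 - 150) = sqrt(10022/59 - 150) = sqrt(1172/59) = 2*sqrt(17287)/59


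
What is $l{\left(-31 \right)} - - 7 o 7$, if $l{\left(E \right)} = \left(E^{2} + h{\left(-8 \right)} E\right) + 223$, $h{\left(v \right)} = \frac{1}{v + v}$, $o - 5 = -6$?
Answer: $\frac{18191}{16} \approx 1136.9$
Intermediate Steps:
$o = -1$ ($o = 5 - 6 = -1$)
$h{\left(v \right)} = \frac{1}{2 v}$
$l{\left(E \right)} = 223 + E^{2} - \frac{E}{16}$ ($l{\left(E \right)} = \left(E^{2} + \frac{1}{2 \left(-8\right)} E\right) + 223 = \left(E^{2} + \frac{1}{2} \left(- \frac{1}{8}\right) E\right) + 223 = \left(E^{2} - \frac{E}{16}\right) + 223 = 223 + E^{2} - \frac{E}{16}$)
$l{\left(-31 \right)} - - 7 o 7 = \left(223 + \left(-31\right)^{2} - - \frac{31}{16}\right) - \left(-7\right) \left(-1\right) 7 = \left(223 + 961 + \frac{31}{16}\right) - 7 \cdot 7 = \frac{18975}{16} - 49 = \frac{18191}{16}$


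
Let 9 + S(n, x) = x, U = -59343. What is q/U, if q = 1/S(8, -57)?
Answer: 1/3916638 ≈ 2.5532e-7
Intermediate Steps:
S(n, x) = -9 + x
q = -1/66 (q = 1/(-9 - 57) = 1/(-66) = -1/66 ≈ -0.015152)
q/U = -1/66/(-59343) = -1/66*(-1/59343) = 1/3916638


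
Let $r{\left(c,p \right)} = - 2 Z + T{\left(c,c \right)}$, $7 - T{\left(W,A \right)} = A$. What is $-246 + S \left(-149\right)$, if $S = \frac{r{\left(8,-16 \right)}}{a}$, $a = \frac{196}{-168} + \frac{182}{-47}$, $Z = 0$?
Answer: $- \frac{391584}{1421} \approx -275.57$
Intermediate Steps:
$T{\left(W,A \right)} = 7 - A$
$r{\left(c,p \right)} = 7 - c$ ($r{\left(c,p \right)} = \left(-2\right) 0 - \left(-7 + c\right) = 0 - \left(-7 + c\right) = 7 - c$)
$a = - \frac{1421}{282}$ ($a = 196 \left(- \frac{1}{168}\right) + 182 \left(- \frac{1}{47}\right) = - \frac{7}{6} - \frac{182}{47} = - \frac{1421}{282} \approx -5.039$)
$S = \frac{282}{1421}$ ($S = \frac{7 - 8}{- \frac{1421}{282}} = \left(7 - 8\right) \left(- \frac{282}{1421}\right) = \left(-1\right) \left(- \frac{282}{1421}\right) = \frac{282}{1421} \approx 0.19845$)
$-246 + S \left(-149\right) = -246 + \frac{282}{1421} \left(-149\right) = -246 - \frac{42018}{1421} = - \frac{391584}{1421}$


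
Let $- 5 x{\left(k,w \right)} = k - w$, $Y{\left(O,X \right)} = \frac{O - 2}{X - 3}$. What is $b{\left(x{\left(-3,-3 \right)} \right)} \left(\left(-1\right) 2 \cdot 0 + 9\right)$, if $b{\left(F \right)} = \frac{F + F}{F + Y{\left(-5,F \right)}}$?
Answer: $0$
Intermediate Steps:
$Y{\left(O,X \right)} = \frac{-2 + O}{-3 + X}$
$x{\left(k,w \right)} = - \frac{k}{5} + \frac{w}{5}$ ($x{\left(k,w \right)} = - \frac{k - w}{5} = - \frac{k}{5} + \frac{w}{5}$)
$b{\left(F \right)} = \frac{2 F}{F - \frac{7}{-3 + F}}$ ($b{\left(F \right)} = \frac{F + F}{F + \frac{-2 - 5}{-3 + F}} = \frac{2 F}{F + \frac{1}{-3 + F} \left(-7\right)} = \frac{2 F}{F - \frac{7}{-3 + F}}$)
$b{\left(x{\left(-3,-3 \right)} \right)} \left(\left(-1\right) 2 \cdot 0 + 9\right) = \frac{2 \left(\left(- \frac{1}{5}\right) \left(-3\right) + \frac{1}{5} \left(-3\right)\right) \left(-3 + \left(\left(- \frac{1}{5}\right) \left(-3\right) + \frac{1}{5} \left(-3\right)\right)\right)}{-7 + \left(\left(- \frac{1}{5}\right) \left(-3\right) + \frac{1}{5} \left(-3\right)\right) \left(-3 + \left(\left(- \frac{1}{5}\right) \left(-3\right) + \frac{1}{5} \left(-3\right)\right)\right)} \left(\left(-1\right) 2 \cdot 0 + 9\right) = \frac{2 \left(\frac{3}{5} - \frac{3}{5}\right) \left(-3 + \left(\frac{3}{5} - \frac{3}{5}\right)\right)}{-7 + \left(\frac{3}{5} - \frac{3}{5}\right) \left(-3 + \left(\frac{3}{5} - \frac{3}{5}\right)\right)} \left(\left(-2\right) 0 + 9\right) = 2 \cdot 0 \frac{1}{-7 + 0 \left(-3 + 0\right)} \left(-3 + 0\right) \left(0 + 9\right) = 2 \cdot 0 \frac{1}{-7 + 0 \left(-3\right)} \left(-3\right) 9 = 2 \cdot 0 \frac{1}{-7 + 0} \left(-3\right) 9 = 2 \cdot 0 \frac{1}{-7} \left(-3\right) 9 = 2 \cdot 0 \left(- \frac{1}{7}\right) \left(-3\right) 9 = 0 \cdot 9 = 0$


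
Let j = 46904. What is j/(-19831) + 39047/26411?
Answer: -66348641/74822363 ≈ -0.88675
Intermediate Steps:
j/(-19831) + 39047/26411 = 46904/(-19831) + 39047/26411 = 46904*(-1/19831) + 39047*(1/26411) = -46904/19831 + 39047/26411 = -66348641/74822363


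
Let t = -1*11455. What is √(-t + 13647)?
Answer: √25102 ≈ 158.44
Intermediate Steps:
t = -11455
√(-t + 13647) = √(-1*(-11455) + 13647) = √(11455 + 13647) = √25102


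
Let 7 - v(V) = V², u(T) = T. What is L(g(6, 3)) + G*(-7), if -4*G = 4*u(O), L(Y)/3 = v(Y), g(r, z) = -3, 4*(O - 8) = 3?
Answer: 221/4 ≈ 55.250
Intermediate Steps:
O = 35/4 (O = 8 + (¼)*3 = 8 + ¾ = 35/4 ≈ 8.7500)
v(V) = 7 - V²
L(Y) = 21 - 3*Y² (L(Y) = 3*(7 - Y²) = 21 - 3*Y²)
G = -35/4 ≈ -8.7500
L(g(6, 3)) + G*(-7) = (21 - 3*(-3)²) - 35/4*(-7) = (21 - 3*9) + 245/4 = (21 - 27) + 245/4 = -6 + 245/4 = 221/4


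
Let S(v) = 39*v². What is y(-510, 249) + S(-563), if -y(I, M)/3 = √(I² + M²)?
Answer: 12361791 - 9*√35789 ≈ 1.2360e+7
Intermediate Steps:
y(I, M) = -3*√(I² + M²)
y(-510, 249) + S(-563) = -3*√((-510)² + 249²) + 39*(-563)² = -3*√(260100 + 62001) + 39*316969 = -9*√35789 + 12361791 = 12361791 - 9*√35789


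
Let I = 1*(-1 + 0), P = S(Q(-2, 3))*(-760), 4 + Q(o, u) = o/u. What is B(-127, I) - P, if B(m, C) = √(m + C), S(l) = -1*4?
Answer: -3040 + 8*I*√2 ≈ -3040.0 + 11.314*I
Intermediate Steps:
Q(o, u) = -4 + o/u
S(l) = -4
P = 3040 (P = -4*(-760) = 3040)
I = -1 (I = 1*(-1) = -1)
B(m, C) = √(C + m)
B(-127, I) - P = √(-1 - 127) - 1*3040 = √(-128) - 3040 = 8*I*√2 - 3040 = -3040 + 8*I*√2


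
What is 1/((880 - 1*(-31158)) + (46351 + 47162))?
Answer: 1/125551 ≈ 7.9649e-6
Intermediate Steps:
1/((880 - 1*(-31158)) + (46351 + 47162)) = 1/((880 + 31158) + 93513) = 1/(32038 + 93513) = 1/125551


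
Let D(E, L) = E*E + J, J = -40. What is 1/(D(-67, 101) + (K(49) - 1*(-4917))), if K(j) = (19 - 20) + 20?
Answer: 1/9385 ≈ 0.00010655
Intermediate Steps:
D(E, L) = -40 + E**2 (D(E, L) = E*E - 40 = E**2 - 40 = -40 + E**2)
K(j) = 19 (K(j) = -1 + 20 = 19)
1/(D(-67, 101) + (K(49) - 1*(-4917))) = 1/((-40 + (-67)**2) + (19 - 1*(-4917))) = 1/((-40 + 4489) + (19 + 4917)) = 1/(4449 + 4936) = 1/9385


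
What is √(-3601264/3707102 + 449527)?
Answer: √1544414688687764495/1853551 ≈ 670.47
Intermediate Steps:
√(-3601264/3707102 + 449527) = √(-3601264*1/3707102 + 449527) = √(-1800632/1853551 + 449527) = √(833219419745/1853551) = √1544414688687764495/1853551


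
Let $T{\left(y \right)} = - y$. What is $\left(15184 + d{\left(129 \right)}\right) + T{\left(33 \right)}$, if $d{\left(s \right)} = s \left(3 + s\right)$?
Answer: $32179$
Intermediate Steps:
$\left(15184 + d{\left(129 \right)}\right) + T{\left(33 \right)} = \left(15184 + 129 \left(3 + 129\right)\right) - 33 = \left(15184 + 129 \cdot 132\right) - 33 = \left(15184 + 17028\right) - 33 = 32212 - 33 = 32179$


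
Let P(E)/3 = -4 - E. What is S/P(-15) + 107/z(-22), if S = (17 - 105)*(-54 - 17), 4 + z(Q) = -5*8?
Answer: 24671/132 ≈ 186.90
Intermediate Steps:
z(Q) = -44 (z(Q) = -4 - 5*8 = -4 - 40 = -44)
S = 6248 (S = -88*(-71) = 6248)
P(E) = -12 - 3*E (P(E) = 3*(-4 - E) = -12 - 3*E)
S/P(-15) + 107/z(-22) = 6248/(-12 - 3*(-15)) + 107/(-44) = 6248/(-12 + 45) + 107*(-1/44) = 6248/33 - 107/44 = 6248*(1/33) - 107/44 = 568/3 - 107/44 = 24671/132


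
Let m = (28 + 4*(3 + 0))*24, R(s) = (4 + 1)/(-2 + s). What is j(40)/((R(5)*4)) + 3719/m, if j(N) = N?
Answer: 9479/960 ≈ 9.8740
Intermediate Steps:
R(s) = 5/(-2 + s)
m = 960 (m = (28 + 4*3)*24 = (28 + 12)*24 = 40*24 = 960)
j(40)/((R(5)*4)) + 3719/m = 40/(((5/(-2 + 5))*4)) + 3719/960 = 40/(((5/3)*4)) + 3719*(1/960) = 40/(((5*(1/3))*4)) + 3719/960 = 40/(((5/3)*4)) + 3719/960 = 40/(20/3) + 3719/960 = 40*(3/20) + 3719/960 = 6 + 3719/960 = 9479/960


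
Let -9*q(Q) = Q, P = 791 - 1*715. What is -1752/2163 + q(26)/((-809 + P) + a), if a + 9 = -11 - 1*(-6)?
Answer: -3907486/4847283 ≈ -0.80612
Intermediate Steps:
P = 76 (P = 791 - 715 = 76)
a = -14 (a = -9 + (-11 - 1*(-6)) = -9 + (-11 + 6) = -9 - 5 = -14)
q(Q) = -Q/9
-1752/2163 + q(26)/((-809 + P) + a) = -1752/2163 + (-⅑*26)/((-809 + 76) - 14) = -1752*1/2163 - 26/(9*(-733 - 14)) = -584/721 - 26/9/(-747) = -584/721 - 26/9*(-1/747) = -584/721 + 26/6723 = -3907486/4847283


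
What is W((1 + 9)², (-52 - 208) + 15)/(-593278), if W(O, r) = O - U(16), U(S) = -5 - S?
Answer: -121/593278 ≈ -0.00020395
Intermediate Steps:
W(O, r) = 21 + O (W(O, r) = O - (-5 - 1*16) = O - (-5 - 16) = O - 1*(-21) = O + 21 = 21 + O)
W((1 + 9)², (-52 - 208) + 15)/(-593278) = (21 + (1 + 9)²)/(-593278) = (21 + 10²)*(-1/593278) = (21 + 100)*(-1/593278) = 121*(-1/593278) = -121/593278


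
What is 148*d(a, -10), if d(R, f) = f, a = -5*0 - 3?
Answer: -1480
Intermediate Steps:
a = -3 (a = 0 - 3 = -3)
148*d(a, -10) = 148*(-10) = -1480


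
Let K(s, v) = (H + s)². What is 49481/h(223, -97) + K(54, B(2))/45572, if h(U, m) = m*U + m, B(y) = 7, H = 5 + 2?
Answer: -543524561/247547104 ≈ -2.1956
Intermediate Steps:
H = 7
h(U, m) = m + U*m (h(U, m) = U*m + m = m + U*m)
K(s, v) = (7 + s)²
49481/h(223, -97) + K(54, B(2))/45572 = 49481/((-97*(1 + 223))) + (7 + 54)²/45572 = 49481/((-97*224)) + 61²*(1/45572) = 49481/(-21728) + 3721*(1/45572) = 49481*(-1/21728) + 3721/45572 = -49481/21728 + 3721/45572 = -543524561/247547104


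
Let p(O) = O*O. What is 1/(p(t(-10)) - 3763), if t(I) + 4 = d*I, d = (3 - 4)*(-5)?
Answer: -1/847 ≈ -0.0011806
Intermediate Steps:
d = 5 (d = -1*(-5) = 5)
t(I) = -4 + 5*I
p(O) = O²
1/(p(t(-10)) - 3763) = 1/((-4 + 5*(-10))² - 3763) = 1/((-4 - 50)² - 3763) = 1/((-54)² - 3763) = 1/(2916 - 3763) = 1/(-847) = -1/847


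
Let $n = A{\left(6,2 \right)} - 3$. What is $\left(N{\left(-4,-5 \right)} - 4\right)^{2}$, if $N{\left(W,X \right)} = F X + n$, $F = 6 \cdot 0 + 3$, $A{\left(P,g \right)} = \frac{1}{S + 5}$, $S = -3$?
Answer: $\frac{1849}{4} \approx 462.25$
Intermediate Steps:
$A{\left(P,g \right)} = \frac{1}{2}$ ($A{\left(P,g \right)} = \frac{1}{-3 + 5} = \frac{1}{2}$)
$n = - \frac{5}{2}$ ($n = \frac{1}{2} - 3 = - \frac{5}{2} \approx -2.5$)
$F = 3$ ($F = 0 + 3 = 3$)
$N{\left(W,X \right)} = - \frac{5}{2} + 3 X$ ($N{\left(W,X \right)} = 3 X - \frac{5}{2} = - \frac{5}{2} + 3 X$)
$\left(N{\left(-4,-5 \right)} - 4\right)^{2} = \left(\left(- \frac{5}{2} + 3 \left(-5\right)\right) - 4\right)^{2} = \left(\left(- \frac{5}{2} - 15\right) - 4\right)^{2} = \left(- \frac{35}{2} - 4\right)^{2} = \left(- \frac{43}{2}\right)^{2} = \frac{1849}{4}$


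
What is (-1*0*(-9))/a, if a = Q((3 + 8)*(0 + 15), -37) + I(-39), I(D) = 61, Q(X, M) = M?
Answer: 0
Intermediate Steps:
a = 24 (a = -37 + 61 = 24)
(-1*0*(-9))/a = (-1*0*(-9))/24 = (0*(-9))*(1/24) = 0*(1/24) = 0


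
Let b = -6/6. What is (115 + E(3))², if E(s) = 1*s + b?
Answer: 13689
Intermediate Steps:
b = -1 (b = -6*⅙ = -1)
E(s) = -1 + s (E(s) = 1*s - 1 = s - 1 = -1 + s)
(115 + E(3))² = (115 + (-1 + 3))² = (115 + 2)² = 117² = 13689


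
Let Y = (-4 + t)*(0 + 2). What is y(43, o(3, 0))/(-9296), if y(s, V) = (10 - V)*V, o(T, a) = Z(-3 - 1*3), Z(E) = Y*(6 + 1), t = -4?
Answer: 122/83 ≈ 1.4699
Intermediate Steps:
Y = -16 (Y = (-4 - 4)*(0 + 2) = -8*2 = -16)
Z(E) = -112 (Z(E) = -16*(6 + 1) = -16*7 = -112)
o(T, a) = -112
y(s, V) = V*(10 - V)
y(43, o(3, 0))/(-9296) = -112*(10 - 1*(-112))/(-9296) = -112*(10 + 112)*(-1/9296) = -112*122*(-1/9296) = -13664*(-1/9296) = 122/83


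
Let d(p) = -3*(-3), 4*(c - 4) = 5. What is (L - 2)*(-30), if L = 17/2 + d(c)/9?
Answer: -225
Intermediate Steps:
c = 21/4 (c = 4 + (1/4)*5 = 4 + 5/4 = 21/4 ≈ 5.2500)
d(p) = 9
L = 19/2 (L = 17/2 + 9/9 = 17*(1/2) + 9*(1/9) = 17/2 + 1 = 19/2 ≈ 9.5000)
(L - 2)*(-30) = (19/2 - 2)*(-30) = (15/2)*(-30) = -225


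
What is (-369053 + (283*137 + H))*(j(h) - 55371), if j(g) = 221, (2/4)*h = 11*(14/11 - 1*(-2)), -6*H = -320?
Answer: 54636332900/3 ≈ 1.8212e+10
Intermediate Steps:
H = 160/3 (H = -1/6*(-320) = 160/3 ≈ 53.333)
h = 72 (h = 2*(11*(14/11 - 1*(-2))) = 2*(11*(14*(1/11) + 2)) = 2*(11*(14/11 + 2)) = 2*(11*(36/11)) = 2*36 = 72)
(-369053 + (283*137 + H))*(j(h) - 55371) = (-369053 + (283*137 + 160/3))*(221 - 55371) = (-369053 + (38771 + 160/3))*(-55150) = (-369053 + 116473/3)*(-55150) = -990686/3*(-55150) = 54636332900/3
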